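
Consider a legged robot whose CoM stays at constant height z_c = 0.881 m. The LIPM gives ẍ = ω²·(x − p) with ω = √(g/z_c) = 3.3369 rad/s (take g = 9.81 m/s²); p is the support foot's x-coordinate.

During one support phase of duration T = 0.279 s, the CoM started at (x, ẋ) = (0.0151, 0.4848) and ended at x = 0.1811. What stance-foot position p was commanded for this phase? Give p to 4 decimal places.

ωT = 3.3369·0.279 = 0.930995; cosh(ωT) = 1.465597, sinh(ωT) = 1.071436
x(T) = p + (x₀−p)·cosh(ωT) + (ẋ₀/ω)·sinh(ωT) ⇒ p·(1 − cosh) = x(T) − x₀·cosh − (ẋ₀/ω)·sinh
numerator   = 0.1811 − (0.0151)·1.465597 − (0.4848/3.3369)·1.071436 = 0.003306
denominator = 1 − 1.465597 = -0.465597
p = 0.003306 / -0.465597 = -0.0071

p = -0.0071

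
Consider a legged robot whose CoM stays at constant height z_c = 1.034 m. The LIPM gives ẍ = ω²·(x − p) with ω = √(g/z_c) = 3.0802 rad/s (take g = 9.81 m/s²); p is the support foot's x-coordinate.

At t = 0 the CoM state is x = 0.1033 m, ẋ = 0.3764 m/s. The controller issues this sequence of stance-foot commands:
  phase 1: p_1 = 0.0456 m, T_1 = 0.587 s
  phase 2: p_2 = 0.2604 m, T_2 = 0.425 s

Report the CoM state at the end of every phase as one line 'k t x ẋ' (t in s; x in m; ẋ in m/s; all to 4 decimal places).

phase 1: p=0.0456, T=0.587, ωT=1.808077, cosh=3.131340, sinh=2.967371; start (x,ẋ)=(0.103300, 0.376400) → end (x,ẋ)=(0.588891, 1.706020)
phase 2: p=0.2604, T=0.425, ωT=1.309085, cosh=1.986426, sinh=1.716359; start (x,ẋ)=(0.588891, 1.706020) → end (x,ẋ)=(1.863556, 5.125522)

1 0.5870 0.5889 1.7060
2 1.0120 1.8636 5.1255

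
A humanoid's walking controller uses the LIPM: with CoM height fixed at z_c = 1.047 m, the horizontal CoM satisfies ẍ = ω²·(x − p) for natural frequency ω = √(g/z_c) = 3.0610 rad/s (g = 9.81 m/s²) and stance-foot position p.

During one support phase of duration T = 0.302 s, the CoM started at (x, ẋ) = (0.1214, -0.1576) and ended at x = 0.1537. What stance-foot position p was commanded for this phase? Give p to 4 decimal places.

ωT = 3.0610·0.302 = 0.924422; cosh(ωT) = 1.458586, sinh(ωT) = 1.061825
x(T) = p + (x₀−p)·cosh(ωT) + (ẋ₀/ω)·sinh(ωT) ⇒ p·(1 − cosh) = x(T) − x₀·cosh − (ẋ₀/ω)·sinh
numerator   = 0.1537 − (0.1214)·1.458586 − (-0.1576/3.0610)·1.061825 = 0.031297
denominator = 1 − 1.458586 = -0.458586
p = 0.031297 / -0.458586 = -0.0682

p = -0.0682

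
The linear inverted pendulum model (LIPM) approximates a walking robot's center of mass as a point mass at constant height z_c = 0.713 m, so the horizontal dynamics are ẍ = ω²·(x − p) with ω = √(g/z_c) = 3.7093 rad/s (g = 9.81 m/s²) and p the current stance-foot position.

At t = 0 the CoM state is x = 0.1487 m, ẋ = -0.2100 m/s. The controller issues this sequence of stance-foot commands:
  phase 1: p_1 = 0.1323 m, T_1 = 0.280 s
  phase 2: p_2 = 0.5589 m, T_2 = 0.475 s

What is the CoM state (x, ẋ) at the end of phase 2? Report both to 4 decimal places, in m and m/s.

x = -1.0485, ẋ = -5.7071

phase 1: p=0.1323, T=0.280, ωT=1.038604, cosh=1.589609, sinh=1.235661; start (x,ẋ)=(0.148700, -0.210000) → end (x,ẋ)=(0.088413, -0.258650)
phase 2: p=0.5589, T=0.475, ωT=1.761917, cosh=2.997654, sinh=2.825939; start (x,ẋ)=(0.088413, -0.258650) → end (x,ẋ)=(-1.048509, -5.707104)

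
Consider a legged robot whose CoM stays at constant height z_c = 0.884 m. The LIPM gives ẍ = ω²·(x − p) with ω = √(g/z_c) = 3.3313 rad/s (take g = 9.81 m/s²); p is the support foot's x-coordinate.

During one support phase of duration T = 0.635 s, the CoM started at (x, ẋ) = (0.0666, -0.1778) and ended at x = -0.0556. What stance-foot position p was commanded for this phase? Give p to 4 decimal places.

ωT = 3.3313·0.635 = 2.115376; cosh(ωT) = 4.206644, sinh(ωT) = 4.086056
x(T) = p + (x₀−p)·cosh(ωT) + (ẋ₀/ω)·sinh(ωT) ⇒ p·(1 − cosh) = x(T) − x₀·cosh − (ẋ₀/ω)·sinh
numerator   = -0.0556 − (0.0666)·4.206644 − (-0.1778/3.3313)·4.086056 = -0.117679
denominator = 1 − 4.206644 = -3.206644
p = -0.117679 / -3.206644 = 0.0367

p = 0.0367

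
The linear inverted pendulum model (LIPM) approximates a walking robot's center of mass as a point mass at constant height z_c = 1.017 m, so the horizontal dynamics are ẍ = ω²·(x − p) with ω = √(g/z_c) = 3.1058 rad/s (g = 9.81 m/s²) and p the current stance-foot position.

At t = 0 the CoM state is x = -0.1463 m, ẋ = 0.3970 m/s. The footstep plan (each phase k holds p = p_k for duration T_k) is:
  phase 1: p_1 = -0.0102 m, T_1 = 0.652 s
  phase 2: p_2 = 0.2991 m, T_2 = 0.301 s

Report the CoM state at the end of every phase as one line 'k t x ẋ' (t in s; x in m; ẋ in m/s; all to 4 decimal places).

1 0.6520 -0.0590 -0.0433
2 0.9530 -0.2422 -1.2614

phase 1: p=-0.0102, T=0.652, ωT=2.024982, cosh=3.853984, sinh=3.721988; start (x,ẋ)=(-0.146300, 0.397000) → end (x,ẋ)=(-0.058963, -0.043250)
phase 2: p=0.2991, T=0.301, ωT=0.934846, cosh=1.469734, sinh=1.077087; start (x,ẋ)=(-0.058963, -0.043250) → end (x,ẋ)=(-0.242156, -1.261364)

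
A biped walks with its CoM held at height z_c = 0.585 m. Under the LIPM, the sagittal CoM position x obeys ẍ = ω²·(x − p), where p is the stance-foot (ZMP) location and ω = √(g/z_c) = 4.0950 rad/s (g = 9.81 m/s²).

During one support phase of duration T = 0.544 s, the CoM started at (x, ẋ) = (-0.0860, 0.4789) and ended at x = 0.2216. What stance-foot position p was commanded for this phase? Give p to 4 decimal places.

ωT = 4.0950·0.544 = 2.227680; cosh(ωT) = 4.693047, sinh(ωT) = 4.585269
x(T) = p + (x₀−p)·cosh(ωT) + (ẋ₀/ω)·sinh(ωT) ⇒ p·(1 − cosh) = x(T) − x₀·cosh − (ẋ₀/ω)·sinh
numerator   = 0.2216 − (-0.0860)·4.693047 − (0.4789/4.0950)·4.585269 = 0.088966
denominator = 1 − 4.693047 = -3.693047
p = 0.088966 / -3.693047 = -0.0241

p = -0.0241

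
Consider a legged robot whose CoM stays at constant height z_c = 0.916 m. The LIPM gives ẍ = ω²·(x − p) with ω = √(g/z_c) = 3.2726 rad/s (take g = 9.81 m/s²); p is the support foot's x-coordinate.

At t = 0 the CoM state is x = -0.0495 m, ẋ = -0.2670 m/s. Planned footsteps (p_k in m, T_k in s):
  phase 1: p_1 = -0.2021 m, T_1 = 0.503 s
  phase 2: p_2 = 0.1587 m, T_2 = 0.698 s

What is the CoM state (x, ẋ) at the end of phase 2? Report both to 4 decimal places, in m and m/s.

phase 1: p=-0.2021, T=0.503, ωT=1.646118, cosh=2.689801, sinh=2.497004; start (x,ẋ)=(-0.049500, -0.267000) → end (x,ẋ)=(0.004642, 0.528824)
phase 2: p=0.1587, T=0.698, ωT=2.284275, cosh=4.960206, sinh=4.858358; start (x,ẋ)=(0.004642, 0.528824) → end (x,ẋ)=(0.179608, 0.173632)

x = 0.1796, ẋ = 0.1736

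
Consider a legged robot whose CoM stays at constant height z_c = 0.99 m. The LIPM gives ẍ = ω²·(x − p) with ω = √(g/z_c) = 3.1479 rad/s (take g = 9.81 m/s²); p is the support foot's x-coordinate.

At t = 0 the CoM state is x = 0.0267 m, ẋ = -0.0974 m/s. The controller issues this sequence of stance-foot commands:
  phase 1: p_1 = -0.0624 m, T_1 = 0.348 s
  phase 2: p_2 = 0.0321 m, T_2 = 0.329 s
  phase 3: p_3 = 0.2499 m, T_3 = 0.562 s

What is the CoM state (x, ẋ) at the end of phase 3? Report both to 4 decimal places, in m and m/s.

phase 1: p=-0.0624, T=0.348, ωT=1.095469, cosh=1.662484, sinh=1.328101; start (x,ẋ)=(0.026700, -0.097400) → end (x,ẋ)=(0.044634, 0.210577)
phase 2: p=0.0321, T=0.329, ωT=1.035659, cosh=1.585977, sinh=1.230985; start (x,ẋ)=(0.044634, 0.210577) → end (x,ẋ)=(0.134325, 0.382541)
phase 3: p=0.2499, T=0.562, ωT=1.769120, cosh=3.018086, sinh=2.847603; start (x,ẋ)=(0.134325, 0.382541) → end (x,ẋ)=(0.247133, 0.118531)

x = 0.2471, ẋ = 0.1185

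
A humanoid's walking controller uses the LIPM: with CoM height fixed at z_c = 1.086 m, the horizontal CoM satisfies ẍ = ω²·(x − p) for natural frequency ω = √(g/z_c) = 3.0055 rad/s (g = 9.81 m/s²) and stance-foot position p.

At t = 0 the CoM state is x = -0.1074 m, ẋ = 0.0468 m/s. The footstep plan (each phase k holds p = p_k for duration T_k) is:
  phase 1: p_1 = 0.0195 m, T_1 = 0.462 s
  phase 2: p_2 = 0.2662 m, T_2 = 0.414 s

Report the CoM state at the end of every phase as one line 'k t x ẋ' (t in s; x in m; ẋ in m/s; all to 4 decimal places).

phase 1: p=0.0195, T=0.462, ωT=1.388541, cosh=2.129218, sinh=1.879779; start (x,ẋ)=(-0.107400, 0.046800) → end (x,ẋ)=(-0.221427, -0.617296)
phase 2: p=0.2662, T=0.414, ωT=1.244277, cosh=1.879287, sinh=1.591138; start (x,ẋ)=(-0.221427, -0.617296) → end (x,ẋ)=(-0.976993, -3.491989)

1 0.4620 -0.2214 -0.6173
2 0.8760 -0.9770 -3.4920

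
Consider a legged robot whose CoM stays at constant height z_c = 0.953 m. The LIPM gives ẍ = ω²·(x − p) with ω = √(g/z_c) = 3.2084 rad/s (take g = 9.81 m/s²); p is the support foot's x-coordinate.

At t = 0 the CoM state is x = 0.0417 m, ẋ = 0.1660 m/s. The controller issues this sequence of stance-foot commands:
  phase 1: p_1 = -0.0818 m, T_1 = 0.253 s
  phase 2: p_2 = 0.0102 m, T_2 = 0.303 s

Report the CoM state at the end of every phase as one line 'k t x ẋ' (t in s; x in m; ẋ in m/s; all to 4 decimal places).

1 0.2530 0.1314 0.5819
2 0.5560 0.3988 1.3198

phase 1: p=-0.0818, T=0.253, ωT=0.811725, cosh=1.347940, sinh=0.903849; start (x,ẋ)=(0.041700, 0.166000) → end (x,ẋ)=(0.131435, 0.581897)
phase 2: p=0.0102, T=0.303, ωT=0.972145, cosh=1.510940, sinh=1.132669; start (x,ẋ)=(0.131435, 0.581897) → end (x,ẋ)=(0.398807, 1.319786)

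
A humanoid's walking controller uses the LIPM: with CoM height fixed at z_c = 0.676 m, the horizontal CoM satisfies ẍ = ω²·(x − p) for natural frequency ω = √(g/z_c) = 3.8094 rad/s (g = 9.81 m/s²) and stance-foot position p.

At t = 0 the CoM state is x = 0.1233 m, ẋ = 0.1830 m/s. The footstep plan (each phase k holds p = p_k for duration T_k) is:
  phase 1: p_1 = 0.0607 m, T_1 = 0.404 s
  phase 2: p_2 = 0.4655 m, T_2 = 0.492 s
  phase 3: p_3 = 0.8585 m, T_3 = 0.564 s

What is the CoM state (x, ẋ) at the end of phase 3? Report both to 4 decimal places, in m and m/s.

x = 2.2410, ẋ = 5.4685

phase 1: p=0.0607, T=0.404, ωT=1.538998, cosh=2.437256, sinh=2.222660; start (x,ẋ)=(0.123300, 0.183000) → end (x,ẋ)=(0.320047, 0.976052)
phase 2: p=0.4655, T=0.492, ωT=1.874225, cosh=3.334620, sinh=3.181146; start (x,ẋ)=(0.320047, 0.976052) → end (x,ẋ)=(0.795549, 1.492124)
phase 3: p=0.8585, T=0.564, ωT=2.148502, cosh=4.344332, sinh=4.227673; start (x,ẋ)=(0.795549, 1.492124) → end (x,ẋ)=(2.240977, 5.468454)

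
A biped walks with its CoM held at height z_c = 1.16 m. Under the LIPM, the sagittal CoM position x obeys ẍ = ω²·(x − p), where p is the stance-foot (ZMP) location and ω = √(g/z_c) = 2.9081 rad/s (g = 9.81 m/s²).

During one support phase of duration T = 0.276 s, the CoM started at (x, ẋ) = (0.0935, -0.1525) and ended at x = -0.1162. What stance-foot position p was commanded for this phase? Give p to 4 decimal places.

ωT = 2.9081·0.276 = 0.802636; cosh(ωT) = 1.339780, sinh(ωT) = 0.891634
x(T) = p + (x₀−p)·cosh(ωT) + (ẋ₀/ω)·sinh(ωT) ⇒ p·(1 − cosh) = x(T) − x₀·cosh − (ẋ₀/ω)·sinh
numerator   = -0.1162 − (0.0935)·1.339780 − (-0.1525/2.9081)·0.891634 = -0.194712
denominator = 1 − 1.339780 = -0.339780
p = -0.194712 / -0.339780 = 0.5731

p = 0.5731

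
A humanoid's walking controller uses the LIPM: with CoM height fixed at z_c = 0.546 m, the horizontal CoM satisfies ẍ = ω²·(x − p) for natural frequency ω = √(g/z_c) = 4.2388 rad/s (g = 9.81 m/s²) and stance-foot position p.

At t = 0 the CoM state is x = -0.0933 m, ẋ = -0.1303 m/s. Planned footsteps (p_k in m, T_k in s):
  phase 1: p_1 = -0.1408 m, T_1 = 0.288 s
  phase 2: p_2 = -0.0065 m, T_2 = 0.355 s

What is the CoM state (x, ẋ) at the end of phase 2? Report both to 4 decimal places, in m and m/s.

phase 1: p=-0.1408, T=0.288, ωT=1.220774, cosh=1.842407, sinh=1.547405; start (x,ẋ)=(-0.093300, -0.130300) → end (x,ẋ)=(-0.100853, 0.071494)
phase 2: p=-0.0065, T=0.355, ωT=1.504774, cosh=2.362602, sinh=2.140534; start (x,ẋ)=(-0.100853, 0.071494) → end (x,ẋ)=(-0.193314, -0.687179)

x = -0.1933, ẋ = -0.6872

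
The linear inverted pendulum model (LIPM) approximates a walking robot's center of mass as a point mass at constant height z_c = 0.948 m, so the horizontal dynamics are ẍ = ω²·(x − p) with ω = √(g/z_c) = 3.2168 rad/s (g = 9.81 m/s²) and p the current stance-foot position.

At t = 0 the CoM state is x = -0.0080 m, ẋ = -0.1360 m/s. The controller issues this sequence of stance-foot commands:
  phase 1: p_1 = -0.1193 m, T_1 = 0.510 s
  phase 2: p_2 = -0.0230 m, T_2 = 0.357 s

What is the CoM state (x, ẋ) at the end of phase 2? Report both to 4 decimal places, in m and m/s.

phase 1: p=-0.1193, T=0.510, ωT=1.640568, cosh=2.675984, sinh=2.482114; start (x,ẋ)=(-0.008000, -0.136000) → end (x,ẋ)=(0.073598, 0.524737)
phase 2: p=-0.0230, T=0.357, ωT=1.148398, cosh=1.735140, sinh=1.417996; start (x,ẋ)=(0.073598, 0.524737) → end (x,ẋ)=(0.375920, 1.351116)

x = 0.3759, ẋ = 1.3511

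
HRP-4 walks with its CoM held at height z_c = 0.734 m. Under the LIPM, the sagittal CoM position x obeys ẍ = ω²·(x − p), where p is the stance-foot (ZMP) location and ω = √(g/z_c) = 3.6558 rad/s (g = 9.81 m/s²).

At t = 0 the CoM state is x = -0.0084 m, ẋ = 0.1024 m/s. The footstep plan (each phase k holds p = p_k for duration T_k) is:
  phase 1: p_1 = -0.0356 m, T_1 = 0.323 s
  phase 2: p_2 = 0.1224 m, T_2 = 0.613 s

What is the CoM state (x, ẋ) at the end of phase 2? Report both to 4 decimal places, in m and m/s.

x = 0.2166, ẋ = 0.4058

phase 1: p=-0.0356, T=0.323, ωT=1.180823, cosh=1.782040, sinh=1.475015; start (x,ẋ)=(-0.008400, 0.102400) → end (x,ẋ)=(0.054187, 0.329153)
phase 2: p=0.1224, T=0.613, ωT=2.241005, cosh=4.754566, sinh=4.648214; start (x,ẋ)=(0.054187, 0.329153) → end (x,ẋ)=(0.216583, 0.405842)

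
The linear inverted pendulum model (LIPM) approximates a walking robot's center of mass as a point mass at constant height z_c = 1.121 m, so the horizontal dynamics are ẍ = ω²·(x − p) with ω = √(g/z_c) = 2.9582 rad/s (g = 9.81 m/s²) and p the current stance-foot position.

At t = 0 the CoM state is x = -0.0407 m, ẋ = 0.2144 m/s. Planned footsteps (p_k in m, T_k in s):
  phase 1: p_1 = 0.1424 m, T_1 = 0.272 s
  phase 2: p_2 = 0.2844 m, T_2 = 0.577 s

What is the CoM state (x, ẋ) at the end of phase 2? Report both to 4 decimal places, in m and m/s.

x = -0.8118, ẋ = -3.1053

phase 1: p=0.1424, T=0.272, ωT=0.804630, cosh=1.341562, sinh=0.894308; start (x,ẋ)=(-0.040700, 0.214400) → end (x,ẋ)=(-0.038424, -0.196768)
phase 2: p=0.2844, T=0.577, ωT=1.706881, cosh=2.846588, sinh=2.665157; start (x,ẋ)=(-0.038424, -0.196768) → end (x,ẋ)=(-0.811822, -3.105281)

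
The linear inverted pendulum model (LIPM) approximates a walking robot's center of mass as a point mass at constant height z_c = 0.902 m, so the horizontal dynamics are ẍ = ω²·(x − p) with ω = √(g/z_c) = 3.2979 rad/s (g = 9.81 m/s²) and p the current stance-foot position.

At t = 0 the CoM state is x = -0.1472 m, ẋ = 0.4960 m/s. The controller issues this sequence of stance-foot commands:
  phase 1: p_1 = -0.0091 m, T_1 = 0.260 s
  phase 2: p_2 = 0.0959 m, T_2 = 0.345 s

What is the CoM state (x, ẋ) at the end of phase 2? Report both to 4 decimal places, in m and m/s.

x = -0.0591, ẋ = -0.2708

phase 1: p=-0.0091, T=0.260, ωT=0.857454, cosh=1.390696, sinh=0.966455; start (x,ẋ)=(-0.147200, 0.496000) → end (x,ẋ)=(-0.055801, 0.249623)
phase 2: p=0.0959, T=0.345, ωT=1.137775, cosh=1.720176, sinh=1.399645; start (x,ẋ)=(-0.055801, 0.249623) → end (x,ẋ)=(-0.059112, -0.270842)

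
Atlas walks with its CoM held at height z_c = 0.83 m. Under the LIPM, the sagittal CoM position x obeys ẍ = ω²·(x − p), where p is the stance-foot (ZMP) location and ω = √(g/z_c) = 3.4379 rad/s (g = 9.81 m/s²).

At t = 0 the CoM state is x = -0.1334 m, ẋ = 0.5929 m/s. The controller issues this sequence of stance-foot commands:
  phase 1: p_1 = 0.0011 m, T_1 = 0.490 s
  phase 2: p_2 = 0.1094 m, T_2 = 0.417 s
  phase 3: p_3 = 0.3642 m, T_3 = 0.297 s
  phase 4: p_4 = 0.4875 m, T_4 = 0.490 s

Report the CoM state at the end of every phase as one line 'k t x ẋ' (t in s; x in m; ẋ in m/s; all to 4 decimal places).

1 0.4900 0.0749 0.4496
2 0.9070 0.2916 0.7620
3 1.2040 0.5182 0.8937
4 1.6940 1.2495 2.7658

phase 1: p=0.0011, T=0.490, ωT=1.684571, cosh=2.787831, sinh=2.602307; start (x,ẋ)=(-0.133400, 0.592900) → end (x,ẋ)=(0.074930, 0.449605)
phase 2: p=0.1094, T=0.417, ωT=1.433604, cosh=2.216118, sinh=1.977670; start (x,ẋ)=(0.074930, 0.449605) → end (x,ẋ)=(0.291649, 0.762017)
phase 3: p=0.3642, T=0.297, ωT=1.021056, cosh=1.568170, sinh=1.207956; start (x,ẋ)=(0.291649, 0.762017) → end (x,ẋ)=(0.518173, 0.893679)
phase 4: p=0.4875, T=0.490, ωT=1.684571, cosh=2.787831, sinh=2.602307; start (x,ẋ)=(0.518173, 0.893679) → end (x,ẋ)=(1.249479, 2.765841)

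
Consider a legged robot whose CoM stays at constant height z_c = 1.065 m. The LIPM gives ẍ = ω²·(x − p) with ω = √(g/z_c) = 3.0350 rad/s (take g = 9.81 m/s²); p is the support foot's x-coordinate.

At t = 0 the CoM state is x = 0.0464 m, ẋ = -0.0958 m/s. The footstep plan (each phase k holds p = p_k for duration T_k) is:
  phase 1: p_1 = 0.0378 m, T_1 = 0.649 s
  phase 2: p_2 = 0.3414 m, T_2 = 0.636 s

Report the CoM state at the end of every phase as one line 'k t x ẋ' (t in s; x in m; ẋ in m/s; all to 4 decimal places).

1 0.6490 -0.0417 -0.2583
2 1.2850 -1.2936 -4.8309

phase 1: p=0.0378, T=0.649, ωT=1.969715, cosh=3.654065, sinh=3.514568; start (x,ẋ)=(0.046400, -0.095800) → end (x,ẋ)=(-0.041713, -0.258326)
phase 2: p=0.3414, T=0.636, ωT=1.930260, cosh=3.518206, sinh=3.373096; start (x,ẋ)=(-0.041713, -0.258326) → end (x,ẋ)=(-1.293572, -4.830899)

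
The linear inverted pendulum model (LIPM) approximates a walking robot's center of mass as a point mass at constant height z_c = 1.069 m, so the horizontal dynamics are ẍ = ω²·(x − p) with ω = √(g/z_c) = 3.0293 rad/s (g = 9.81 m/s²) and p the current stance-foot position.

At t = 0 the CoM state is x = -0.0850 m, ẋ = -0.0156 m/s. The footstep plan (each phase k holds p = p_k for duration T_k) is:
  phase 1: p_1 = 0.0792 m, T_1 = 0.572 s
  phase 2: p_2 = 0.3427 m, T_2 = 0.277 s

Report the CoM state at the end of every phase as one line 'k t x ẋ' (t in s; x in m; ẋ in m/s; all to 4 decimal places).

1 0.5720 -0.4138 -1.4083
2 0.8490 -1.1336 -4.0906

phase 1: p=0.0792, T=0.572, ωT=1.732760, cosh=2.916519, sinh=2.739723; start (x,ẋ)=(-0.085000, -0.015600) → end (x,ẋ)=(-0.413801, -1.408266)
phase 2: p=0.3427, T=0.277, ωT=0.839116, cosh=1.373206, sinh=0.941114; start (x,ẋ)=(-0.413801, -1.408266) → end (x,ẋ)=(-1.133639, -4.090562)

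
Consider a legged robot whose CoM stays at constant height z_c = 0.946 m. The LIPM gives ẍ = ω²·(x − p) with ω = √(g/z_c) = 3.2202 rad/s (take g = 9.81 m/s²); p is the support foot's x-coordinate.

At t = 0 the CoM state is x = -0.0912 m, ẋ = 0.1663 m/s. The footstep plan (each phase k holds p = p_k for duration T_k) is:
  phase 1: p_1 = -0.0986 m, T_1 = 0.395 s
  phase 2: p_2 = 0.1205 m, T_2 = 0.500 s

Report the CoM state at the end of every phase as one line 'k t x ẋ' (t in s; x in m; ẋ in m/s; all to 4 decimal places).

1 0.3950 0.0005 0.3591
2 0.8950 0.0762 0.0065

phase 1: p=-0.0986, T=0.395, ωT=1.271979, cosh=1.924091, sinh=1.643815; start (x,ẋ)=(-0.091200, 0.166300) → end (x,ẋ)=(0.000529, 0.359148)
phase 2: p=0.1205, T=0.500, ωT=1.610100, cosh=2.601590, sinh=2.401722; start (x,ẋ)=(0.000529, 0.359148) → end (x,ẋ)=(0.076249, 0.006499)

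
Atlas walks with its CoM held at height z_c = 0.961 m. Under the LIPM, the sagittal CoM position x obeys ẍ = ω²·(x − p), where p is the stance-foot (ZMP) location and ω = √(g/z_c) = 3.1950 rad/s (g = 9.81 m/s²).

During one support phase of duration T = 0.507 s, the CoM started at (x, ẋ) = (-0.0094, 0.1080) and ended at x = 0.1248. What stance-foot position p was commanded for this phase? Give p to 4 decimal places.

p = -0.0415

ωT = 3.1950·0.507 = 1.619865; cosh(ωT) = 2.625167, sinh(ωT) = 2.427241
x(T) = p + (x₀−p)·cosh(ωT) + (ẋ₀/ω)·sinh(ωT) ⇒ p·(1 − cosh) = x(T) − x₀·cosh − (ẋ₀/ω)·sinh
numerator   = 0.1248 − (-0.0094)·2.625167 − (0.1080/3.1950)·2.427241 = 0.067429
denominator = 1 − 2.625167 = -1.625167
p = 0.067429 / -1.625167 = -0.0415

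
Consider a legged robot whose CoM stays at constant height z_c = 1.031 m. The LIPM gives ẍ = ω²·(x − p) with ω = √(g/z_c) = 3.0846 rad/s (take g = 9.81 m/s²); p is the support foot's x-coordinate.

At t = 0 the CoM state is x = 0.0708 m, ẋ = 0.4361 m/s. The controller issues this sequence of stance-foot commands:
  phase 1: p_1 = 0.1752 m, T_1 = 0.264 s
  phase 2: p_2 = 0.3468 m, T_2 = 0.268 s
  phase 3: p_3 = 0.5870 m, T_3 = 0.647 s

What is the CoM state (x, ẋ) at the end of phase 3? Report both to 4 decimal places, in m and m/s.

x = -1.0622, ẋ = -4.9350

phase 1: p=0.1752, T=0.264, ωT=0.814334, cosh=1.350303, sinh=0.907369; start (x,ẋ)=(0.070800, 0.436100) → end (x,ẋ)=(0.162512, 0.296665)
phase 2: p=0.3468, T=0.268, ωT=0.826673, cosh=1.361602, sinh=0.924099; start (x,ẋ)=(0.162512, 0.296665) → end (x,ẋ)=(0.184749, -0.121369)
phase 3: p=0.5870, T=0.647, ωT=1.995736, cosh=3.746766, sinh=3.610852; start (x,ẋ)=(0.184749, -0.121369) → end (x,ẋ)=(-1.062214, -4.935021)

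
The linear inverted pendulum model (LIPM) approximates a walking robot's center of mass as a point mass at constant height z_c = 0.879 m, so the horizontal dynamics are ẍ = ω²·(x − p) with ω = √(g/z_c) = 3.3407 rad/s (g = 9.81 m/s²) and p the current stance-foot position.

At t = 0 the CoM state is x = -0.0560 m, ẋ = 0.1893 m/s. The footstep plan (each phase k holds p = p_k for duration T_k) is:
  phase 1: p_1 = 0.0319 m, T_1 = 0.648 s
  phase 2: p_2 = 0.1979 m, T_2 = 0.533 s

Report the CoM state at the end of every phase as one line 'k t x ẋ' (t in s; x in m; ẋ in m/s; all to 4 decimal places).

phase 1: p=0.0319, T=0.648, ωT=2.164774, cosh=4.413703, sinh=4.298927; start (x,ẋ)=(-0.056000, 0.189300) → end (x,ẋ)=(-0.112467, -0.426855)
phase 2: p=0.1979, T=0.533, ωT=1.780593, cosh=3.050956, sinh=2.882418; start (x,ẋ)=(-0.112467, -0.426855) → end (x,ẋ)=(-1.117314, -4.290930)

1 0.6480 -0.1125 -0.4269
2 1.1810 -1.1173 -4.2909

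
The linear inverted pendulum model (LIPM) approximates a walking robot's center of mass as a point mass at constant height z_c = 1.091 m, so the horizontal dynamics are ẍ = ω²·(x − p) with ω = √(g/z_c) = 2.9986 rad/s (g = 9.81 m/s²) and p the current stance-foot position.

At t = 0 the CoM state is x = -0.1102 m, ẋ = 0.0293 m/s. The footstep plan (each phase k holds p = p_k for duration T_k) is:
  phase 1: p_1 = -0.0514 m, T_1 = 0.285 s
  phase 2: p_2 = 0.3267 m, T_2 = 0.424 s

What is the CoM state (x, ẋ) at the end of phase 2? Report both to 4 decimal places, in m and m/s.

x = -0.6100, ẋ = -2.4663

phase 1: p=-0.0514, T=0.285, ωT=0.854601, cosh=1.387945, sinh=0.962492; start (x,ẋ)=(-0.110200, 0.029300) → end (x,ẋ)=(-0.123606, -0.129038)
phase 2: p=0.3267, T=0.424, ωT=1.271406, cosh=1.923151, sinh=1.642714; start (x,ẋ)=(-0.123606, -0.129038) → end (x,ẋ)=(-0.609997, -2.466296)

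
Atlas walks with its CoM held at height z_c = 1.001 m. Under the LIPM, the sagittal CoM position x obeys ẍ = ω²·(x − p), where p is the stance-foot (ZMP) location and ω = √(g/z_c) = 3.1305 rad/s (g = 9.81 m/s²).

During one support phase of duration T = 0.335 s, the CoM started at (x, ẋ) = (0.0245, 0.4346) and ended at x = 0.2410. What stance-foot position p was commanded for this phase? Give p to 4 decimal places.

ωT = 3.1305·0.335 = 1.048718; cosh(ωT) = 1.602188, sinh(ωT) = 1.251801
x(T) = p + (x₀−p)·cosh(ωT) + (ẋ₀/ω)·sinh(ωT) ⇒ p·(1 − cosh) = x(T) − x₀·cosh − (ẋ₀/ω)·sinh
numerator   = 0.2410 − (0.0245)·1.602188 − (0.4346/3.1305)·1.251801 = 0.027962
denominator = 1 − 1.602188 = -0.602188
p = 0.027962 / -0.602188 = -0.0464

p = -0.0464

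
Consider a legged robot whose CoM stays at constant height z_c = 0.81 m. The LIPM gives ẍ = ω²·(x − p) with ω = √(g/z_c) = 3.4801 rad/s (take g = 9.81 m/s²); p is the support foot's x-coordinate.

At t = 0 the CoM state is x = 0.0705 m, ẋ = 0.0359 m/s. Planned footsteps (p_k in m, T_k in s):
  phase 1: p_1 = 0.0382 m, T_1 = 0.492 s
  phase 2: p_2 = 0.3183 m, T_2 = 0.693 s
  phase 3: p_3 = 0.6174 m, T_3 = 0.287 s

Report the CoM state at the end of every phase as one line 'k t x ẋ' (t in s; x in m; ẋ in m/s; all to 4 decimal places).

1 0.4920 0.1583 0.4040
2 1.1850 0.0608 -0.8100
3 1.4720 -0.5138 -3.5216

phase 1: p=0.0382, T=0.492, ωT=1.712209, cosh=2.860828, sinh=2.680361; start (x,ẋ)=(0.070500, 0.035900) → end (x,ẋ)=(0.158255, 0.403996)
phase 2: p=0.3183, T=0.693, ωT=2.411709, cosh=5.621335, sinh=5.531673; start (x,ẋ)=(0.158255, 0.403996) → end (x,ẋ)=(0.060790, -0.809999)
phase 3: p=0.6174, T=0.287, ωT=0.998789, cosh=1.541658, sinh=1.173333; start (x,ẋ)=(0.060790, -0.809999) → end (x,ẋ)=(-0.513798, -3.521556)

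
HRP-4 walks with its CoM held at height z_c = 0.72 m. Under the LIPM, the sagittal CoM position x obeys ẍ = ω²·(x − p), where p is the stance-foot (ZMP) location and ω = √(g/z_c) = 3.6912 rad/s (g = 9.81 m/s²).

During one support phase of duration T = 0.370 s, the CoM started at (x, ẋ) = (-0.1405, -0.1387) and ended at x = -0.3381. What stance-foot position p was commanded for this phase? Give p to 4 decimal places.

ωT = 3.6912·0.370 = 1.365744; cosh(ωT) = 2.086914, sinh(ωT) = 1.831723
x(T) = p + (x₀−p)·cosh(ωT) + (ẋ₀/ω)·sinh(ωT) ⇒ p·(1 − cosh) = x(T) − x₀·cosh − (ẋ₀/ω)·sinh
numerator   = -0.3381 − (-0.1405)·2.086914 − (-0.1387/3.6912)·1.831723 = 0.023940
denominator = 1 − 2.086914 = -1.086914
p = 0.023940 / -1.086914 = -0.0220

p = -0.0220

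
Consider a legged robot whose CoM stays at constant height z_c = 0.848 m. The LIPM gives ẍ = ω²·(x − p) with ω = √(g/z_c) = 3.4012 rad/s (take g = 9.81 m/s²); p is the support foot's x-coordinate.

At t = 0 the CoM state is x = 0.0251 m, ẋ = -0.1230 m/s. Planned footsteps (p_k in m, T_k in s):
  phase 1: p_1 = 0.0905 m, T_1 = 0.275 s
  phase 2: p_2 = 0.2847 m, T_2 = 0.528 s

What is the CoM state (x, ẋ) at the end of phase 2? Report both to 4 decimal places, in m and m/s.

phase 1: p=0.0905, T=0.275, ωT=0.935330, cosh=1.470255, sinh=1.077799; start (x,ẋ)=(0.025100, -0.123000) → end (x,ẋ)=(-0.044632, -0.420585)
phase 2: p=0.2847, T=0.528, ωT=1.795834, cosh=3.095242, sinh=2.929253; start (x,ẋ)=(-0.044632, -0.420585) → end (x,ẋ)=(-1.096887, -4.582939)

x = -1.0969, ẋ = -4.5829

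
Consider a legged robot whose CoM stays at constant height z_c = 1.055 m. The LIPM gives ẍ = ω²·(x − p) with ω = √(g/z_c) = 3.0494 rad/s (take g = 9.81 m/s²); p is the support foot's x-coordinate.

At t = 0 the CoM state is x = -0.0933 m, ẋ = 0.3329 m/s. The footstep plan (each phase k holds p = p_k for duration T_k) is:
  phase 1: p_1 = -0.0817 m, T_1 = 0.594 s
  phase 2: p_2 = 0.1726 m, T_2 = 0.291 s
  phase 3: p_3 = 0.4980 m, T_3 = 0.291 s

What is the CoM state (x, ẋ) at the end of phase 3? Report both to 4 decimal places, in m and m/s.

phase 1: p=-0.0817, T=0.594, ωT=1.811344, cosh=3.141049, sinh=2.977614; start (x,ẋ)=(-0.093300, 0.332900) → end (x,ẋ)=(0.206927, 0.940328)
phase 2: p=0.1726, T=0.291, ωT=0.887375, cosh=1.420241, sinh=1.008506; start (x,ẋ)=(0.206927, 0.940328) → end (x,ẋ)=(0.532340, 1.441059)
phase 3: p=0.4980, T=0.291, ωT=0.887375, cosh=1.420241, sinh=1.008506; start (x,ẋ)=(0.532340, 1.441059) → end (x,ẋ)=(1.023363, 2.152260)

x = 1.0234, ẋ = 2.1523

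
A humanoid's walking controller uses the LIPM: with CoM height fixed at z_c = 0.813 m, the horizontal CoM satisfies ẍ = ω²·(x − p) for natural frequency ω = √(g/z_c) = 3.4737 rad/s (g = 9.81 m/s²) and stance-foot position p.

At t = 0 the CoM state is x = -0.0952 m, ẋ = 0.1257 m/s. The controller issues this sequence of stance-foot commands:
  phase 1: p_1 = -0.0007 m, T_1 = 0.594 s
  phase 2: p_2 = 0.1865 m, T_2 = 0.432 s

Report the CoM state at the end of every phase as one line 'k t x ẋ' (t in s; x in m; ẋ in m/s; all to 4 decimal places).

phase 1: p=-0.0007, T=0.594, ωT=2.063378, cosh=3.999770, sinh=3.872746; start (x,ẋ)=(-0.095200, 0.125700) → end (x,ẋ)=(-0.238538, -0.768515)
phase 2: p=0.1865, T=0.432, ωT=1.500638, cosh=2.353769, sinh=2.130782; start (x,ẋ)=(-0.238538, -0.768515) → end (x,ẋ)=(-1.285352, -4.954911)

1 0.5940 -0.2385 -0.7685
2 1.0260 -1.2854 -4.9549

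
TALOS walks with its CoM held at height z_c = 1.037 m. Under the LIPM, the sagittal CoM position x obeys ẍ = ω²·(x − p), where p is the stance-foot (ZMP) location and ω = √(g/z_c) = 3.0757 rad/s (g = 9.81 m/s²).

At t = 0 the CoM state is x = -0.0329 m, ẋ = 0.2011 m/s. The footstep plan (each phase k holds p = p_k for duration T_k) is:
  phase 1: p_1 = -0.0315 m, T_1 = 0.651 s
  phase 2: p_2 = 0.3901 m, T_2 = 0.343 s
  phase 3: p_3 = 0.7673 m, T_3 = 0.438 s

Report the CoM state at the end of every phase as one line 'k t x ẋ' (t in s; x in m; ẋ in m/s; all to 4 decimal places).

phase 1: p=-0.0315, T=0.651, ωT=2.002281, cosh=3.770477, sinh=3.635450; start (x,ẋ)=(-0.032900, 0.201100) → end (x,ẋ)=(0.200920, 0.742589)
phase 2: p=0.3901, T=0.343, ωT=1.054965, cosh=1.610040, sinh=1.261835; start (x,ẋ)=(0.200920, 0.742589) → end (x,ẋ)=(0.390166, 0.461384)
phase 3: p=0.7673, T=0.438, ωT=1.347157, cosh=2.053226, sinh=1.793247; start (x,ẋ)=(0.390166, 0.461384) → end (x,ẋ)=(0.261964, -1.132751)

1 0.6510 0.2009 0.7426
2 0.9940 0.3902 0.4614
3 1.4320 0.2620 -1.1328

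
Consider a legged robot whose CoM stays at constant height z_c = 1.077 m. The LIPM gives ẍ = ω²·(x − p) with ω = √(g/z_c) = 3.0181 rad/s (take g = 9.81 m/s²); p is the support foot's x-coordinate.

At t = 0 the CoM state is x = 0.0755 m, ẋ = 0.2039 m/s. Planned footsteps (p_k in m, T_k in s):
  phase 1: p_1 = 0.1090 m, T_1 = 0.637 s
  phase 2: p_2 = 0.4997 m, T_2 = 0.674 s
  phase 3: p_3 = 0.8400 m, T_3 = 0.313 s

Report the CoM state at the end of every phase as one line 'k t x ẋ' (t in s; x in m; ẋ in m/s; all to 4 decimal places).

phase 1: p=0.1090, T=0.637, ωT=1.922530, cosh=3.492236, sinh=3.345999; start (x,ẋ)=(0.075500, 0.203900) → end (x,ẋ)=(0.218063, 0.373765)
phase 2: p=0.4997, T=0.674, ωT=2.034199, cosh=3.888457, sinh=3.757672; start (x,ẋ)=(0.218063, 0.373765) → end (x,ẋ)=(-0.130080, -1.740687)
phase 3: p=0.8400, T=0.313, ωT=0.944665, cosh=1.480381, sinh=1.091571; start (x,ẋ)=(-0.130080, -1.740687) → end (x,ẋ)=(-1.225651, -5.772782)

1 0.6370 0.2181 0.3738
2 1.3110 -0.1301 -1.7407
3 1.6240 -1.2257 -5.7728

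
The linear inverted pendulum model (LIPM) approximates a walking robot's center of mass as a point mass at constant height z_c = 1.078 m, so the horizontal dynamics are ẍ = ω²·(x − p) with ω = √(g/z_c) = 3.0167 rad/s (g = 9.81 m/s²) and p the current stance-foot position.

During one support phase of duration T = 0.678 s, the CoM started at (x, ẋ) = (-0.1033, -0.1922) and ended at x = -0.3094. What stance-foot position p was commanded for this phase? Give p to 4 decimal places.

p = -0.1156

ωT = 3.0167·0.678 = 2.045323; cosh(ωT) = 3.930495, sinh(ωT) = 3.801157
x(T) = p + (x₀−p)·cosh(ωT) + (ẋ₀/ω)·sinh(ωT) ⇒ p·(1 − cosh) = x(T) − x₀·cosh − (ẋ₀/ω)·sinh
numerator   = -0.3094 − (-0.1033)·3.930495 − (-0.1922/3.0167)·3.801157 = 0.338800
denominator = 1 − 3.930495 = -2.930495
p = 0.338800 / -2.930495 = -0.1156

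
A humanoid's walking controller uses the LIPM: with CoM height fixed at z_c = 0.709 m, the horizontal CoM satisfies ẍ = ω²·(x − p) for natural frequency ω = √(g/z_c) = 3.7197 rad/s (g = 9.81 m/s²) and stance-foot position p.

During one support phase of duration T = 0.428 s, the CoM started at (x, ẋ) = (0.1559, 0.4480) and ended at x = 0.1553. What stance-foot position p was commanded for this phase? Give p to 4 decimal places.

ωT = 3.7197·0.428 = 1.592032; cosh(ωT) = 2.558617, sinh(ωT) = 2.355105
x(T) = p + (x₀−p)·cosh(ωT) + (ẋ₀/ω)·sinh(ωT) ⇒ p·(1 − cosh) = x(T) − x₀·cosh − (ẋ₀/ω)·sinh
numerator   = 0.1553 − (0.1559)·2.558617 − (0.4480/3.7197)·2.355105 = -0.527237
denominator = 1 − 2.558617 = -1.558617
p = -0.527237 / -1.558617 = 0.3383

p = 0.3383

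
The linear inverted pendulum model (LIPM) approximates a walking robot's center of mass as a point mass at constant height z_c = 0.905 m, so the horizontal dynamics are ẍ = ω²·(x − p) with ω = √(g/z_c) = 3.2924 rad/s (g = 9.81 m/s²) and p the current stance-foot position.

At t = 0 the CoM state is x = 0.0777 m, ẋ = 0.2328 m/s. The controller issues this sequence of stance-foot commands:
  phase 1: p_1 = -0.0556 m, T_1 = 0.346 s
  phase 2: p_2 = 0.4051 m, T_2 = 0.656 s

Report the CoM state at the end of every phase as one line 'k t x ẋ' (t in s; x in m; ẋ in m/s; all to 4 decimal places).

1 0.3460 0.2731 1.0162
2 1.0020 1.1455 2.6049

phase 1: p=-0.0556, T=0.346, ωT=1.139170, cosh=1.722130, sinh=1.402046; start (x,ẋ)=(0.077700, 0.232800) → end (x,ẋ)=(0.273096, 1.016237)
phase 2: p=0.4051, T=0.656, ωT=2.159814, cosh=4.392437, sinh=4.277091; start (x,ẋ)=(0.273096, 1.016237) → end (x,ẋ)=(1.145455, 2.604895)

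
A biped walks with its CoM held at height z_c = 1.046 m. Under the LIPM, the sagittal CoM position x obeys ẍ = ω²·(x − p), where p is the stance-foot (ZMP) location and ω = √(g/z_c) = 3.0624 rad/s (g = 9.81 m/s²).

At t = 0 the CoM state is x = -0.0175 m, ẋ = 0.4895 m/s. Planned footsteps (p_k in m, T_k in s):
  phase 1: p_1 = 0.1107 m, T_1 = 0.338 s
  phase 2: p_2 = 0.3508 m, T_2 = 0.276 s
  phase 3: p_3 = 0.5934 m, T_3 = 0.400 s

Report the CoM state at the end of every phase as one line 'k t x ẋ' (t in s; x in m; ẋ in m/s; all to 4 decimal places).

phase 1: p=0.1107, T=0.338, ωT=1.035091, cosh=1.585278, sinh=1.230084; start (x,ẋ)=(-0.017500, 0.489500) → end (x,ẋ)=(0.104086, 0.293063)
phase 2: p=0.3508, T=0.276, ωT=0.845222, cosh=1.378979, sinh=0.949517; start (x,ẋ)=(0.104086, 0.293063) → end (x,ẋ)=(0.101453, -0.313266)
phase 3: p=0.5934, T=0.400, ωT=1.224960, cosh=1.848900, sinh=1.555130; start (x,ẋ)=(0.101453, -0.313266) → end (x,ẋ)=(-0.475241, -2.922060)

1 0.3380 0.1041 0.2931
2 0.6140 0.1015 -0.3133
3 1.0140 -0.4752 -2.9221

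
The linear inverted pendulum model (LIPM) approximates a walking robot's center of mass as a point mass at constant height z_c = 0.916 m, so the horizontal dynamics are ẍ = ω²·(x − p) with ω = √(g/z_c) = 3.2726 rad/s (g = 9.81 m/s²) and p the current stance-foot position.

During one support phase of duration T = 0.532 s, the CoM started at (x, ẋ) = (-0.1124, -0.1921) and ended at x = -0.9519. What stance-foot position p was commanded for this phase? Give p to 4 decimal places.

p = 0.2368

ωT = 3.2726·0.532 = 1.741023; cosh(ωT) = 2.939258, sinh(ωT) = 2.763918
x(T) = p + (x₀−p)·cosh(ωT) + (ẋ₀/ω)·sinh(ωT) ⇒ p·(1 − cosh) = x(T) − x₀·cosh − (ẋ₀/ω)·sinh
numerator   = -0.9519 − (-0.1124)·2.939258 − (-0.1921/3.2726)·2.763918 = -0.459287
denominator = 1 − 2.939258 = -1.939258
p = -0.459287 / -1.939258 = 0.2368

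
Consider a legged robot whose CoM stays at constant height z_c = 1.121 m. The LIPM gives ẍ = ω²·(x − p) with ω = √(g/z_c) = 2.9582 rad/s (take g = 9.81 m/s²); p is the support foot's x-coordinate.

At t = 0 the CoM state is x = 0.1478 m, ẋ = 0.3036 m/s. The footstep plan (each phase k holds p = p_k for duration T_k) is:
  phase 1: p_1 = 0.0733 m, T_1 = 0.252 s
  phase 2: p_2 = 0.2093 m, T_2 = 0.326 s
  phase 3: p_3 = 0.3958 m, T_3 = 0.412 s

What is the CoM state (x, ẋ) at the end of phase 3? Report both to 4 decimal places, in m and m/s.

phase 1: p=0.0733, T=0.252, ωT=0.745466, cosh=1.290969, sinh=0.816456; start (x,ẋ)=(0.147800, 0.303600) → end (x,ẋ)=(0.253270, 0.571873)
phase 2: p=0.2093, T=0.326, ωT=0.964373, cosh=1.502183, sinh=1.120960; start (x,ẋ)=(0.253270, 0.571873) → end (x,ẋ)=(0.492053, 1.004864)
phase 3: p=0.3958, T=0.412, ωT=1.218778, cosh=1.839322, sinh=1.543731; start (x,ẋ)=(0.492053, 1.004864) → end (x,ẋ)=(1.097226, 2.287822)

x = 1.0972, ẋ = 2.2878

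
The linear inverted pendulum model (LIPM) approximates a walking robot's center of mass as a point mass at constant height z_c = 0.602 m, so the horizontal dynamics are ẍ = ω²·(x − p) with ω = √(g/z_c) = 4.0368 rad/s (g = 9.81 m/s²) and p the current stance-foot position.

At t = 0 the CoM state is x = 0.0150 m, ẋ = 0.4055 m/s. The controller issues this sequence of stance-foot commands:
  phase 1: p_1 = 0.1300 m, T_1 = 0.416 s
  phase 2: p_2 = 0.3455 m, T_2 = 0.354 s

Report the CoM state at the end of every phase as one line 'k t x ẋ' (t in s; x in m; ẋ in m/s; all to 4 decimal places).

1 0.4160 0.0709 -0.0764
2 0.7700 -0.2978 -2.3495

phase 1: p=0.1300, T=0.416, ωT=1.679309, cosh=2.774176, sinh=2.587673; start (x,ẋ)=(0.015000, 0.405500) → end (x,ẋ)=(0.070904, -0.076352)
phase 2: p=0.3455, T=0.354, ωT=1.429027, cosh=2.207089, sinh=1.967547; start (x,ẋ)=(0.070904, -0.076352) → end (x,ẋ)=(-0.297773, -2.349523)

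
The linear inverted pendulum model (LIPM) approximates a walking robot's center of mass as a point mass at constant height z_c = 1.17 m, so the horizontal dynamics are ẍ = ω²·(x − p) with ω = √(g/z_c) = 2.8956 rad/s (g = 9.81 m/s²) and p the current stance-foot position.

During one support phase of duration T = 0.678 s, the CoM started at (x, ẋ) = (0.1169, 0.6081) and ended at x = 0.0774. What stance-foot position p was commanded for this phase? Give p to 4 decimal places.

p = 0.4105

ωT = 2.8956·0.678 = 1.963217; cosh(ωT) = 3.631303, sinh(ωT) = 3.490897
x(T) = p + (x₀−p)·cosh(ωT) + (ẋ₀/ω)·sinh(ωT) ⇒ p·(1 − cosh) = x(T) − x₀·cosh − (ẋ₀/ω)·sinh
numerator   = 0.0774 − (0.1169)·3.631303 − (0.6081/2.8956)·3.490897 = -1.080217
denominator = 1 − 3.631303 = -2.631303
p = -1.080217 / -2.631303 = 0.4105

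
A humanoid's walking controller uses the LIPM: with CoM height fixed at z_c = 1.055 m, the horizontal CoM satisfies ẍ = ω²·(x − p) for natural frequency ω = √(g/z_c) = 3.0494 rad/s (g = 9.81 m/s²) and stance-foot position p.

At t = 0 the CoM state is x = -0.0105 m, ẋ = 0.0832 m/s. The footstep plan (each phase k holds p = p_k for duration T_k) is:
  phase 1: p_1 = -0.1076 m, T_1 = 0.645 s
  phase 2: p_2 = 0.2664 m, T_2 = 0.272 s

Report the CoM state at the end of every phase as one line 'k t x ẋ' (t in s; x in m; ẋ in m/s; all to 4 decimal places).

phase 1: p=-0.1076, T=0.645, ωT=1.966863, cosh=3.644056, sinh=3.504161; start (x,ẋ)=(-0.010500, 0.083200) → end (x,ẋ)=(0.341846, 1.340756)
phase 2: p=0.2664, T=0.272, ωT=0.829437, cosh=1.364161, sinh=0.927866; start (x,ẋ)=(0.341846, 1.340756) → end (x,ẋ)=(0.777283, 2.042476)

1 0.6450 0.3418 1.3408
2 0.9170 0.7773 2.0425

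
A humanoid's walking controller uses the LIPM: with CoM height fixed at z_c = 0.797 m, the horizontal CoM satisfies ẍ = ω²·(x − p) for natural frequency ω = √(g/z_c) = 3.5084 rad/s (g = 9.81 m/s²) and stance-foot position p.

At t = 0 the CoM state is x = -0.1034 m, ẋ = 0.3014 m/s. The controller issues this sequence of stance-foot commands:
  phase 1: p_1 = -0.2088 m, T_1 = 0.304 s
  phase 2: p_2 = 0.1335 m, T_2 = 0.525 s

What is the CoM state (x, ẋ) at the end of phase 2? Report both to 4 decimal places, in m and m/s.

phase 1: p=-0.2088, T=0.304, ωT=1.066554, cosh=1.624771, sinh=1.280578; start (x,ẋ)=(-0.103400, 0.301400) → end (x,ẋ)=(0.072463, 0.963245)
phase 2: p=0.1335, T=0.525, ωT=1.841910, cosh=3.233545, sinh=3.075031; start (x,ẋ)=(0.072463, 0.963245) → end (x,ẋ)=(0.780396, 2.456202)

x = 0.7804, ẋ = 2.4562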